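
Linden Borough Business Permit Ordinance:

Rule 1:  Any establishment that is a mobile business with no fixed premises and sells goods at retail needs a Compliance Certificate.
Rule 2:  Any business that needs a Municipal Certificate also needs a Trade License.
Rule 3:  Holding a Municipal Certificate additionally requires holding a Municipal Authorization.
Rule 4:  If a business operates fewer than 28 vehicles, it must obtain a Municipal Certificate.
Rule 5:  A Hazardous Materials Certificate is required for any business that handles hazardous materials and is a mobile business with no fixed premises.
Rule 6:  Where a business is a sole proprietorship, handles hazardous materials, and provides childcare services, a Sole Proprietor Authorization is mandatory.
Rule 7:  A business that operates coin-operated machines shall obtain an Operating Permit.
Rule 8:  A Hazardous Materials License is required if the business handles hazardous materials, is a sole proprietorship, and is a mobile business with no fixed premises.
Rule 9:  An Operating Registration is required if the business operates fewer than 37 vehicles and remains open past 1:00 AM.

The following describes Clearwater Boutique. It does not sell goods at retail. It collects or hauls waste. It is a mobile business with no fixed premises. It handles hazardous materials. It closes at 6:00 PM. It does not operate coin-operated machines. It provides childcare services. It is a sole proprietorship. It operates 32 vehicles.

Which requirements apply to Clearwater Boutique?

Rule 1: is a mobile business with no fixed premises; does not sell goods at retail → Compliance Certificate not required.
Rule 2: Municipal Certificate is not required → no effect.
Rule 3: Municipal Certificate is not required → no effect.
Rule 4: vehicles 32 ≥ 28 → Municipal Certificate not required.
Rule 5: handles hazardous materials; is a mobile business with no fixed premises → Hazardous Materials Certificate required.
Rule 6: is a sole proprietorship; handles hazardous materials; provides childcare services → Sole Proprietor Authorization required.
Rule 7: does not operate coin-operated machines → Operating Permit not required.
Rule 8: handles hazardous materials; is a sole proprietorship; is a mobile business with no fixed premises → Hazardous Materials License required.
Rule 9: vehicles 32 < 37; closes 6:00 PM, at/before 1:00 AM → Operating Registration not required.

Hazardous Materials Certificate, Hazardous Materials License, Sole Proprietor Authorization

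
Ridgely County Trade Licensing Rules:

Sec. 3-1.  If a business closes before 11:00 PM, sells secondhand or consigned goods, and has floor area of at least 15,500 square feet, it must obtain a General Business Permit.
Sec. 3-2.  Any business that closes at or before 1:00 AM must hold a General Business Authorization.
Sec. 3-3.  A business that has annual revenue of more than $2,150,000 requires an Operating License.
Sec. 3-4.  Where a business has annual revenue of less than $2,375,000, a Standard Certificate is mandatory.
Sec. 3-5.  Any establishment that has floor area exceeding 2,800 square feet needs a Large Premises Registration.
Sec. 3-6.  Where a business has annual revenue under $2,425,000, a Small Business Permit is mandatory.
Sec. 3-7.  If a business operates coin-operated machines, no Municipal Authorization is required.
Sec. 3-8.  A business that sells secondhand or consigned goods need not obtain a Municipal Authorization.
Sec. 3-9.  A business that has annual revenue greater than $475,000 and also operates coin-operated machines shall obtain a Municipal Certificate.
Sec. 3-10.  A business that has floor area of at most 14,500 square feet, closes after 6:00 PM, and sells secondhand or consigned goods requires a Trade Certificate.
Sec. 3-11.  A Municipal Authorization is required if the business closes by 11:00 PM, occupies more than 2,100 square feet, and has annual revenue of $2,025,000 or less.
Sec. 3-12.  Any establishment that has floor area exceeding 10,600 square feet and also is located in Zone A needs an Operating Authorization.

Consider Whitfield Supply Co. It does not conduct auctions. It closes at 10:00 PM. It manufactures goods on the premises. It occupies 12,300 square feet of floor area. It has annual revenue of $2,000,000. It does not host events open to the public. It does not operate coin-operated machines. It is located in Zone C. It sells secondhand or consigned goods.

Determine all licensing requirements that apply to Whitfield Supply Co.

General Business Authorization, Large Premises Registration, Small Business Permit, Standard Certificate, Trade Certificate

Sec. 3-1. closes 10:00 PM, at/before 11:00 PM; sells secondhand or consigned goods; floor area 12,300 square feet < 15,500 square feet → General Business Permit not required.
Sec. 3-2. closes 10:00 PM, at/before 1:00 AM → General Business Authorization required.
Sec. 3-3. revenue $2,000,000 ≤ $2,150,000 → Operating License not required.
Sec. 3-4. revenue $2,000,000 < $2,375,000 → Standard Certificate required.
Sec. 3-5. floor area 12,300 square feet > 2,800 square feet → Large Premises Registration required.
Sec. 3-6. revenue $2,000,000 < $2,425,000 → Small Business Permit required.
Sec. 3-7. does not operate coin-operated machines → Municipal Authorization exemption does not apply.
Sec. 3-8. sells secondhand or consigned goods → exempt from Municipal Authorization.
Sec. 3-9. revenue $2,000,000 > $475,000; does not operate coin-operated machines → Municipal Certificate not required.
Sec. 3-10. floor area 12,300 square feet ≤ 14,500 square feet; closes 10:00 PM, after 6:00 PM; sells secondhand or consigned goods → Trade Certificate required.
Sec. 3-11. closes 10:00 PM, at/before 11:00 PM; floor area 12,300 square feet > 2,100 square feet; revenue $2,000,000 ≤ $2,025,000 → Municipal Authorization required.
Sec. 3-12. floor area 12,300 square feet > 10,600 square feet; is located in Zone C (not: is located in Zone A) → Operating Authorization not required.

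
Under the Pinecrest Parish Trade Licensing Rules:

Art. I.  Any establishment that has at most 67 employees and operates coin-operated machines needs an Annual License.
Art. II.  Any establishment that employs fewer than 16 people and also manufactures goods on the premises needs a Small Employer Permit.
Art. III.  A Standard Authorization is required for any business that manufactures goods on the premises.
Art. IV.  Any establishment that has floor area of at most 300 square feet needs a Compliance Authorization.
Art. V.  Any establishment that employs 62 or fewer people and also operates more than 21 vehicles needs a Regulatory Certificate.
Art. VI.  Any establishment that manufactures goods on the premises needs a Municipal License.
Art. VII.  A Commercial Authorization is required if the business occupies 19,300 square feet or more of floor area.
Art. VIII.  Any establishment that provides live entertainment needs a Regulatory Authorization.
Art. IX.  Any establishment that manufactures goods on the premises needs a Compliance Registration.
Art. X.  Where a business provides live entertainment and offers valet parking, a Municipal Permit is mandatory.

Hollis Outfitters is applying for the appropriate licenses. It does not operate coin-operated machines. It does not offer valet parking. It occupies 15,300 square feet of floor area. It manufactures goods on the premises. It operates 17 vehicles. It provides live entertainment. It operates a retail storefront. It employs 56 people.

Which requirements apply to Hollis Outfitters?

Art. I. employees 56 ≤ 67; does not operate coin-operated machines → Annual License not required.
Art. II. employees 56 ≥ 16; manufactures goods on the premises → Small Employer Permit not required.
Art. III. manufactures goods on the premises → Standard Authorization required.
Art. IV. floor area 15,300 square feet > 300 square feet → Compliance Authorization not required.
Art. V. employees 56 ≤ 62; vehicles 17 ≤ 21 → Regulatory Certificate not required.
Art. VI. manufactures goods on the premises → Municipal License required.
Art. VII. floor area 15,300 square feet < 19,300 square feet → Commercial Authorization not required.
Art. VIII. provides live entertainment → Regulatory Authorization required.
Art. IX. manufactures goods on the premises → Compliance Registration required.
Art. X. provides live entertainment; does not offer valet parking → Municipal Permit not required.

Compliance Registration, Municipal License, Regulatory Authorization, Standard Authorization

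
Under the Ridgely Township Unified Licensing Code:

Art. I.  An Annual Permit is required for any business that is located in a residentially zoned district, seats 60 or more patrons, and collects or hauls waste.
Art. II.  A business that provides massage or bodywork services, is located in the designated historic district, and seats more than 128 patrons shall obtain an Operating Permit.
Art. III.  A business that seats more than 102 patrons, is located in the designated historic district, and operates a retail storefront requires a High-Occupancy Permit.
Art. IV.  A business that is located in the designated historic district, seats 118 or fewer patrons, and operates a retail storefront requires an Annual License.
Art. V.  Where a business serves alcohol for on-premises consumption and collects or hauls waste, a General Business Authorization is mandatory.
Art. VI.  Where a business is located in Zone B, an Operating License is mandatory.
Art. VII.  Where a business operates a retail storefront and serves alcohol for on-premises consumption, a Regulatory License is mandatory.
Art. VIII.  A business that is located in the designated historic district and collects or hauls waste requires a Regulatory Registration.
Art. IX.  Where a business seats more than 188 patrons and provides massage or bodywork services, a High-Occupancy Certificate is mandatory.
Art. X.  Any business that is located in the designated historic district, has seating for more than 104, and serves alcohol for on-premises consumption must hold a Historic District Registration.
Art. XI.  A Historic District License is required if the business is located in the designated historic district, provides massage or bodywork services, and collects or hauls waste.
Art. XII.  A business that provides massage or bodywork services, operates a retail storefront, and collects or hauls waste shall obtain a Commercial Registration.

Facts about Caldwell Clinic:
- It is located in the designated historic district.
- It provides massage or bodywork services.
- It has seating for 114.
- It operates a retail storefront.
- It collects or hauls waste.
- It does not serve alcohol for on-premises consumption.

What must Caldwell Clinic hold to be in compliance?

Annual License, Commercial Registration, High-Occupancy Permit, Historic District License, Regulatory Registration

Art. I. is located in the designated historic district (not: is located in a residentially zoned district); seating 114 ≥ 60; collects or hauls waste → Annual Permit not required.
Art. II. provides massage or bodywork services; is located in the designated historic district; seating 114 ≤ 128 → Operating Permit not required.
Art. III. seating 114 > 102; is located in the designated historic district; operates a retail storefront → High-Occupancy Permit required.
Art. IV. is located in the designated historic district; seating 114 ≤ 118; operates a retail storefront → Annual License required.
Art. V. does not serve alcohol for on-premises consumption; collects or hauls waste → General Business Authorization not required.
Art. VI. is located in the designated historic district (not: is located in Zone B) → Operating License not required.
Art. VII. operates a retail storefront; does not serve alcohol for on-premises consumption → Regulatory License not required.
Art. VIII. is located in the designated historic district; collects or hauls waste → Regulatory Registration required.
Art. IX. seating 114 ≤ 188; provides massage or bodywork services → High-Occupancy Certificate not required.
Art. X. is located in the designated historic district; seating 114 > 104; does not serve alcohol for on-premises consumption → Historic District Registration not required.
Art. XI. is located in the designated historic district; provides massage or bodywork services; collects or hauls waste → Historic District License required.
Art. XII. provides massage or bodywork services; operates a retail storefront; collects or hauls waste → Commercial Registration required.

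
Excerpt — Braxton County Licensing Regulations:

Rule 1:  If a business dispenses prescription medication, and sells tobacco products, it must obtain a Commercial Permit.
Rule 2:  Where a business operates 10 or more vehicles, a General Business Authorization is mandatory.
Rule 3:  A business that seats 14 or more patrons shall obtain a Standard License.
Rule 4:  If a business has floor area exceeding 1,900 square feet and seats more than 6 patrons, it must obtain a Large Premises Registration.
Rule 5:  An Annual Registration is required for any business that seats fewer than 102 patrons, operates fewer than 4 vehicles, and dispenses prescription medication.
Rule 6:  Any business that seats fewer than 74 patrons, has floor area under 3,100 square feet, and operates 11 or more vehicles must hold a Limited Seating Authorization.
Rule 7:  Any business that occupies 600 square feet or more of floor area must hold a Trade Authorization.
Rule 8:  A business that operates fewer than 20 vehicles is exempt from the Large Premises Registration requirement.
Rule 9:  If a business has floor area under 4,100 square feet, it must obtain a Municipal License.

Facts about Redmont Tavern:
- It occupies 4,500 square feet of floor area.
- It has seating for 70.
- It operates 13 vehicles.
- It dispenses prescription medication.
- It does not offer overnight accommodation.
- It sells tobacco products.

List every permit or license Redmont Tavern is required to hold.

Commercial Permit, General Business Authorization, Standard License, Trade Authorization

Rule 1: dispenses prescription medication; sells tobacco products → Commercial Permit required.
Rule 2: vehicles 13 ≥ 10 → General Business Authorization required.
Rule 3: seating 70 ≥ 14 → Standard License required.
Rule 4: floor area 4,500 square feet > 1,900 square feet; seating 70 > 6 → Large Premises Registration required.
Rule 5: seating 70 < 102; vehicles 13 ≥ 4; dispenses prescription medication → Annual Registration not required.
Rule 6: seating 70 < 74; floor area 4,500 square feet ≥ 3,100 square feet; vehicles 13 ≥ 11 → Limited Seating Authorization not required.
Rule 7: floor area 4,500 square feet ≥ 600 square feet → Trade Authorization required.
Rule 8: vehicles 13 < 20 → exempt from Large Premises Registration.
Rule 9: floor area 4,500 square feet ≥ 4,100 square feet → Municipal License not required.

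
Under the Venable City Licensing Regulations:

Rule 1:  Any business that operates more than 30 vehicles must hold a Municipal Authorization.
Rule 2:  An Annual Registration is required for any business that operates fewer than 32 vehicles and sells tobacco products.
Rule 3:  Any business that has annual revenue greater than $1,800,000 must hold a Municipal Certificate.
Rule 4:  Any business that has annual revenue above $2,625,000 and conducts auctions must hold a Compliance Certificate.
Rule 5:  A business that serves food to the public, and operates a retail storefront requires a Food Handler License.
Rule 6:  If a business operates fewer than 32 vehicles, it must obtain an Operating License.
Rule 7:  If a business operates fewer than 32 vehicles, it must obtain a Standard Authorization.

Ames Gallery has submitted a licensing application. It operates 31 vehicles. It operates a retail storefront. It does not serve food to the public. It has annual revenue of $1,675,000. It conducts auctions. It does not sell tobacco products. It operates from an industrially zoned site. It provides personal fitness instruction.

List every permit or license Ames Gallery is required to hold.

Municipal Authorization, Operating License, Standard Authorization

Rule 1: vehicles 31 > 30 → Municipal Authorization required.
Rule 2: vehicles 31 < 32; does not sell tobacco products → Annual Registration not required.
Rule 3: revenue $1,675,000 ≤ $1,800,000 → Municipal Certificate not required.
Rule 4: revenue $1,675,000 ≤ $2,625,000; conducts auctions → Compliance Certificate not required.
Rule 5: does not serve food to the public; operates a retail storefront → Food Handler License not required.
Rule 6: vehicles 31 < 32 → Operating License required.
Rule 7: vehicles 31 < 32 → Standard Authorization required.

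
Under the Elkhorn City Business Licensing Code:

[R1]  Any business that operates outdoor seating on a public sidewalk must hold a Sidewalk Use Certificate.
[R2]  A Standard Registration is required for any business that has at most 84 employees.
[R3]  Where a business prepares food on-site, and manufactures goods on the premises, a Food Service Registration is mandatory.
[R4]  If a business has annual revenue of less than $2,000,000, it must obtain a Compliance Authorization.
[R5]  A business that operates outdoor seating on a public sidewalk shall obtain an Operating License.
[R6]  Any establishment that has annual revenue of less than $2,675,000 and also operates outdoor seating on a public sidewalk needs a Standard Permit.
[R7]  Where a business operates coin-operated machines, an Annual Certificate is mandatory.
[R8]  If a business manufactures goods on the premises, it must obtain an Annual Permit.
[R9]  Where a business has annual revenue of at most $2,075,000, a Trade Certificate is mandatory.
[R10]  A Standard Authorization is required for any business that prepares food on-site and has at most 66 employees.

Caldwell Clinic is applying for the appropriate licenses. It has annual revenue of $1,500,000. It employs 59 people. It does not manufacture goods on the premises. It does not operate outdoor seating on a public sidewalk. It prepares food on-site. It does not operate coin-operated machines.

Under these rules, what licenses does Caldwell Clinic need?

[R1] does not operate outdoor seating on a public sidewalk → Sidewalk Use Certificate not required.
[R2] employees 59 ≤ 84 → Standard Registration required.
[R3] prepares food on-site; does not manufacture goods on the premises → Food Service Registration not required.
[R4] revenue $1,500,000 < $2,000,000 → Compliance Authorization required.
[R5] does not operate outdoor seating on a public sidewalk → Operating License not required.
[R6] revenue $1,500,000 < $2,675,000; does not operate outdoor seating on a public sidewalk → Standard Permit not required.
[R7] does not operate coin-operated machines → Annual Certificate not required.
[R8] does not manufacture goods on the premises → Annual Permit not required.
[R9] revenue $1,500,000 ≤ $2,075,000 → Trade Certificate required.
[R10] prepares food on-site; employees 59 ≤ 66 → Standard Authorization required.

Compliance Authorization, Standard Authorization, Standard Registration, Trade Certificate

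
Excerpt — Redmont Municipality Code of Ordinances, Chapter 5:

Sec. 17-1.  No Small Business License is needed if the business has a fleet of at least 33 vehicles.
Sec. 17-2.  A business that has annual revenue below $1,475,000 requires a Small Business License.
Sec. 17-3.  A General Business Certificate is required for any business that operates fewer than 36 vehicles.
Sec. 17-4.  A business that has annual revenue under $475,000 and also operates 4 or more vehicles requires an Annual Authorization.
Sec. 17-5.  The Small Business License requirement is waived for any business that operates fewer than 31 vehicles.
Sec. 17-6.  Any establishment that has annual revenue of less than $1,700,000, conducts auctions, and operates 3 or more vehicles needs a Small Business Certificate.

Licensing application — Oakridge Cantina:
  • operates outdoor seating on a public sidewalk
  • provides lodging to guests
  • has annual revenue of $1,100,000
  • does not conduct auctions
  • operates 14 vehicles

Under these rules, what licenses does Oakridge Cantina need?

General Business Certificate

Sec. 17-1. vehicles 14 < 33 → Small Business License exemption does not apply.
Sec. 17-2. revenue $1,100,000 < $1,475,000 → Small Business License required.
Sec. 17-3. vehicles 14 < 36 → General Business Certificate required.
Sec. 17-4. revenue $1,100,000 ≥ $475,000; vehicles 14 ≥ 4 → Annual Authorization not required.
Sec. 17-5. vehicles 14 < 31 → exempt from Small Business License.
Sec. 17-6. revenue $1,100,000 < $1,700,000; does not conduct auctions; vehicles 14 ≥ 3 → Small Business Certificate not required.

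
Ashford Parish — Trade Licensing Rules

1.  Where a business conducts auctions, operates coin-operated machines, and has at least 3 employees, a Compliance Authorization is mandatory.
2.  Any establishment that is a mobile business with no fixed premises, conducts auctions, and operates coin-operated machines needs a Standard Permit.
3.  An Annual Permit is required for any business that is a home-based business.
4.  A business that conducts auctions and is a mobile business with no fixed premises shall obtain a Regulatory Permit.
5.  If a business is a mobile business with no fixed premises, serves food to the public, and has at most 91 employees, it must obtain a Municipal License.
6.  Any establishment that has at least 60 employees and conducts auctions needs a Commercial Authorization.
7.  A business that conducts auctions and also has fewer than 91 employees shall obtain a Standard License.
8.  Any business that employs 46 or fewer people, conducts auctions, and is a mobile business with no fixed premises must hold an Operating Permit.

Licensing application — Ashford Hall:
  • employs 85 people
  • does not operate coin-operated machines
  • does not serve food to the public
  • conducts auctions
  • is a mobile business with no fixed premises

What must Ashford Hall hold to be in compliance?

Commercial Authorization, Regulatory Permit, Standard License

1. conducts auctions; does not operate coin-operated machines; employees 85 ≥ 3 → Compliance Authorization not required.
2. is a mobile business with no fixed premises; conducts auctions; does not operate coin-operated machines → Standard Permit not required.
3. is a mobile business with no fixed premises (not: is a home-based business) → Annual Permit not required.
4. conducts auctions; is a mobile business with no fixed premises → Regulatory Permit required.
5. is a mobile business with no fixed premises; does not serve food to the public; employees 85 ≤ 91 → Municipal License not required.
6. employees 85 ≥ 60; conducts auctions → Commercial Authorization required.
7. conducts auctions; employees 85 < 91 → Standard License required.
8. employees 85 > 46; conducts auctions; is a mobile business with no fixed premises → Operating Permit not required.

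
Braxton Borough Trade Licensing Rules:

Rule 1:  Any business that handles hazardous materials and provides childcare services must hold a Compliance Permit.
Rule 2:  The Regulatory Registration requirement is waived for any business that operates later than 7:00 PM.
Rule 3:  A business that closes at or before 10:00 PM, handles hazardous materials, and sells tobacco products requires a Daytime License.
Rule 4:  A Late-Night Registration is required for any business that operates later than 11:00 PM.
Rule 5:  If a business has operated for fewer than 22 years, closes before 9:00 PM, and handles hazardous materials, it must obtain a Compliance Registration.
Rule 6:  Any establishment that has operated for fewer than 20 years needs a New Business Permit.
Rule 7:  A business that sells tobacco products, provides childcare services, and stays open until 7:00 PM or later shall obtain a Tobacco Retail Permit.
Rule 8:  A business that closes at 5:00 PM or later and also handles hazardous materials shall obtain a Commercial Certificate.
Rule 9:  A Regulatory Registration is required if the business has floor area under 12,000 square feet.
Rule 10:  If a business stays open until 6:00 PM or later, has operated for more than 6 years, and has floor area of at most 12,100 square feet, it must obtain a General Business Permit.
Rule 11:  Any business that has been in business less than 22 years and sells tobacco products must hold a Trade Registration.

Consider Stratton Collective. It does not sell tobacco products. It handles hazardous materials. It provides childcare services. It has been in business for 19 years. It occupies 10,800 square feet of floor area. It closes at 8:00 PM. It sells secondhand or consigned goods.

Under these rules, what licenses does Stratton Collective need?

Commercial Certificate, Compliance Permit, Compliance Registration, General Business Permit, New Business Permit

Rule 1: handles hazardous materials; provides childcare services → Compliance Permit required.
Rule 2: closes 8:00 PM, after 7:00 PM → exempt from Regulatory Registration.
Rule 3: closes 8:00 PM, at/before 10:00 PM; handles hazardous materials; does not sell tobacco products → Daytime License not required.
Rule 4: closes 8:00 PM, at/before 11:00 PM → Late-Night Registration not required.
Rule 5: years in business 19 < 22; closes 8:00 PM, at/before 9:00 PM; handles hazardous materials → Compliance Registration required.
Rule 6: years in business 19 < 20 → New Business Permit required.
Rule 7: does not sell tobacco products; provides childcare services; closes 8:00 PM, after 7:00 PM → Tobacco Retail Permit not required.
Rule 8: closes 8:00 PM, after 5:00 PM; handles hazardous materials → Commercial Certificate required.
Rule 9: floor area 10,800 square feet < 12,000 square feet → Regulatory Registration required.
Rule 10: closes 8:00 PM, after 6:00 PM; years in business 19 > 6; floor area 10,800 square feet ≤ 12,100 square feet → General Business Permit required.
Rule 11: years in business 19 < 22; does not sell tobacco products → Trade Registration not required.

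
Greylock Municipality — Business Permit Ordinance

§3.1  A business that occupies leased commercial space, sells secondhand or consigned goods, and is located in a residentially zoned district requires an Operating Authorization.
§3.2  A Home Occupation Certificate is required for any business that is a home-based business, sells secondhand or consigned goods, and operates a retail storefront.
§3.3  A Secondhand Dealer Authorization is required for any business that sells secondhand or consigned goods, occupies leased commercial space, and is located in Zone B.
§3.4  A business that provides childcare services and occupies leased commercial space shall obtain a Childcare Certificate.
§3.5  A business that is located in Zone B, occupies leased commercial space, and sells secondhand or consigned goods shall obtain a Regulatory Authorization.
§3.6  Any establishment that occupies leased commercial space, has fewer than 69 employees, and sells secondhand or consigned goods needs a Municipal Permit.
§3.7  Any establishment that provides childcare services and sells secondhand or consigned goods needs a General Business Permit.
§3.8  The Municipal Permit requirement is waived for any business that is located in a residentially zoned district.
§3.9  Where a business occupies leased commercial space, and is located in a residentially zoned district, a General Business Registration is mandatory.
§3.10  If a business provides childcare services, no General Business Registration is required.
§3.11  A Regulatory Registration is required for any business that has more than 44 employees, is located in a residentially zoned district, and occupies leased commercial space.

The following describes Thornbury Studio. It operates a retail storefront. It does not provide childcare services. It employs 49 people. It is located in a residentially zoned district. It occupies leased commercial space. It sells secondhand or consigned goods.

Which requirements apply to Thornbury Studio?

General Business Registration, Operating Authorization, Regulatory Registration

§3.1 occupies leased commercial space; sells secondhand or consigned goods; is located in a residentially zoned district → Operating Authorization required.
§3.2 occupies leased commercial space (not: is a home-based business); sells secondhand or consigned goods; operates a retail storefront → Home Occupation Certificate not required.
§3.3 sells secondhand or consigned goods; occupies leased commercial space; is located in a residentially zoned district (not: is located in Zone B) → Secondhand Dealer Authorization not required.
§3.4 does not provide childcare services; occupies leased commercial space → Childcare Certificate not required.
§3.5 is located in a residentially zoned district (not: is located in Zone B); occupies leased commercial space; sells secondhand or consigned goods → Regulatory Authorization not required.
§3.6 occupies leased commercial space; employees 49 < 69; sells secondhand or consigned goods → Municipal Permit required.
§3.7 does not provide childcare services; sells secondhand or consigned goods → General Business Permit not required.
§3.8 is located in a residentially zoned district → exempt from Municipal Permit.
§3.9 occupies leased commercial space; is located in a residentially zoned district → General Business Registration required.
§3.10 does not provide childcare services → General Business Registration exemption does not apply.
§3.11 employees 49 > 44; is located in a residentially zoned district; occupies leased commercial space → Regulatory Registration required.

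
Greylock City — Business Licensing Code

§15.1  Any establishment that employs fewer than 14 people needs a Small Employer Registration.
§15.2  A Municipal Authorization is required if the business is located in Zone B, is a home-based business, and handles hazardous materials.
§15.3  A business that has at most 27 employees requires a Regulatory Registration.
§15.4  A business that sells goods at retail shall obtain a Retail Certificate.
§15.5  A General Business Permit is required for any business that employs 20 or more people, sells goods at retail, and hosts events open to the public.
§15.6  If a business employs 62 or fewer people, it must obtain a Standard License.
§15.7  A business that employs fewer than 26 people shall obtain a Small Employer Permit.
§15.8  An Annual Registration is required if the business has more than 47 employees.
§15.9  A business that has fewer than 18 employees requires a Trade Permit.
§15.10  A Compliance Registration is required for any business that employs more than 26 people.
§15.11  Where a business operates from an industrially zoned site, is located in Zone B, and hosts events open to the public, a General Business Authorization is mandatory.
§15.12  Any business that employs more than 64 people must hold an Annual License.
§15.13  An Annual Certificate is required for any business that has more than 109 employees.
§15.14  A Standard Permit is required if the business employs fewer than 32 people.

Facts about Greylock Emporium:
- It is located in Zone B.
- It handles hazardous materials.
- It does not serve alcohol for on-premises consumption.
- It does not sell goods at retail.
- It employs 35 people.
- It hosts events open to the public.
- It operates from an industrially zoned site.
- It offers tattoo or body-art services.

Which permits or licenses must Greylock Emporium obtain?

§15.1 employees 35 ≥ 14 → Small Employer Registration not required.
§15.2 is located in Zone B; operates from an industrially zoned site (not: is a home-based business); handles hazardous materials → Municipal Authorization not required.
§15.3 employees 35 > 27 → Regulatory Registration not required.
§15.4 does not sell goods at retail → Retail Certificate not required.
§15.5 employees 35 ≥ 20; does not sell goods at retail; hosts events open to the public → General Business Permit not required.
§15.6 employees 35 ≤ 62 → Standard License required.
§15.7 employees 35 ≥ 26 → Small Employer Permit not required.
§15.8 employees 35 ≤ 47 → Annual Registration not required.
§15.9 employees 35 ≥ 18 → Trade Permit not required.
§15.10 employees 35 > 26 → Compliance Registration required.
§15.11 operates from an industrially zoned site; is located in Zone B; hosts events open to the public → General Business Authorization required.
§15.12 employees 35 ≤ 64 → Annual License not required.
§15.13 employees 35 ≤ 109 → Annual Certificate not required.
§15.14 employees 35 ≥ 32 → Standard Permit not required.

Compliance Registration, General Business Authorization, Standard License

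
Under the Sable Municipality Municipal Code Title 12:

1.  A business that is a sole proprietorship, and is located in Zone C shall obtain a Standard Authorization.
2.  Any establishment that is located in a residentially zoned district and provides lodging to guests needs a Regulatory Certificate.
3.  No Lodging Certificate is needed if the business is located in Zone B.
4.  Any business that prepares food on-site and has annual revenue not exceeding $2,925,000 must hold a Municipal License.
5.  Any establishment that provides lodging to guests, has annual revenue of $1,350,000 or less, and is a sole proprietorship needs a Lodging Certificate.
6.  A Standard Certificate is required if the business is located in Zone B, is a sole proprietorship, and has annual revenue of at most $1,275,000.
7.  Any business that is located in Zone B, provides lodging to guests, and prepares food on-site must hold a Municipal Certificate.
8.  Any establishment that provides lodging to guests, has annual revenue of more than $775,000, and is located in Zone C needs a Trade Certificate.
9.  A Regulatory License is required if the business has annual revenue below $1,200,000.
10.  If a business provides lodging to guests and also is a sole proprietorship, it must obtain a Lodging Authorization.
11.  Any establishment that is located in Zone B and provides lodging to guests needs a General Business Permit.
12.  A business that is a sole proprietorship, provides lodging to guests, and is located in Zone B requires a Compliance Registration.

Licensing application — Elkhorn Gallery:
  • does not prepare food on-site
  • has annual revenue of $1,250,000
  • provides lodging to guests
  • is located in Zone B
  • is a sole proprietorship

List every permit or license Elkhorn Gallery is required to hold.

Compliance Registration, General Business Permit, Lodging Authorization, Standard Certificate

1. is a sole proprietorship; is located in Zone B (not: is located in Zone C) → Standard Authorization not required.
2. is located in Zone B (not: is located in a residentially zoned district); provides lodging to guests → Regulatory Certificate not required.
3. is located in Zone B → exempt from Lodging Certificate.
4. does not prepare food on-site; revenue $1,250,000 ≤ $2,925,000 → Municipal License not required.
5. provides lodging to guests; revenue $1,250,000 ≤ $1,350,000; is a sole proprietorship → Lodging Certificate required.
6. is located in Zone B; is a sole proprietorship; revenue $1,250,000 ≤ $1,275,000 → Standard Certificate required.
7. is located in Zone B; provides lodging to guests; does not prepare food on-site → Municipal Certificate not required.
8. provides lodging to guests; revenue $1,250,000 > $775,000; is located in Zone B (not: is located in Zone C) → Trade Certificate not required.
9. revenue $1,250,000 ≥ $1,200,000 → Regulatory License not required.
10. provides lodging to guests; is a sole proprietorship → Lodging Authorization required.
11. is located in Zone B; provides lodging to guests → General Business Permit required.
12. is a sole proprietorship; provides lodging to guests; is located in Zone B → Compliance Registration required.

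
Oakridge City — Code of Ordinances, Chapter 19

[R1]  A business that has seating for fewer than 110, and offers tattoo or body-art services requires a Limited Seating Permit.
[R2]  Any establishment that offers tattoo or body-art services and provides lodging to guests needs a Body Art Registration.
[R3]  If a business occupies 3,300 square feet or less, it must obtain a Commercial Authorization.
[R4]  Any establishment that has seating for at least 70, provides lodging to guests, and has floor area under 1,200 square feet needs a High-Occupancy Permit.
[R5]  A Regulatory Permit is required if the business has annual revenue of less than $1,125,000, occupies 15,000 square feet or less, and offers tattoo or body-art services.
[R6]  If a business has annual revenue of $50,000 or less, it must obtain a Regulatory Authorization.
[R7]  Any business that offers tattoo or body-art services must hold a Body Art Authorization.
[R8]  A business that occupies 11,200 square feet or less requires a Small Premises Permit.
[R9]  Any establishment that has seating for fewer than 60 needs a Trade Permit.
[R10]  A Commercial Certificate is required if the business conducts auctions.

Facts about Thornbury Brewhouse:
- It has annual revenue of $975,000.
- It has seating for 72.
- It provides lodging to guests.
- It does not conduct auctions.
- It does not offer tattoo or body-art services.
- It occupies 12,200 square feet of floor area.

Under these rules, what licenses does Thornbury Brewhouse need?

None

[R1] seating 72 < 110; does not offer tattoo or body-art services → Limited Seating Permit not required.
[R2] does not offer tattoo or body-art services; provides lodging to guests → Body Art Registration not required.
[R3] floor area 12,200 square feet > 3,300 square feet → Commercial Authorization not required.
[R4] seating 72 ≥ 70; provides lodging to guests; floor area 12,200 square feet ≥ 1,200 square feet → High-Occupancy Permit not required.
[R5] revenue $975,000 < $1,125,000; floor area 12,200 square feet ≤ 15,000 square feet; does not offer tattoo or body-art services → Regulatory Permit not required.
[R6] revenue $975,000 > $50,000 → Regulatory Authorization not required.
[R7] does not offer tattoo or body-art services → Body Art Authorization not required.
[R8] floor area 12,200 square feet > 11,200 square feet → Small Premises Permit not required.
[R9] seating 72 ≥ 60 → Trade Permit not required.
[R10] does not conduct auctions → Commercial Certificate not required.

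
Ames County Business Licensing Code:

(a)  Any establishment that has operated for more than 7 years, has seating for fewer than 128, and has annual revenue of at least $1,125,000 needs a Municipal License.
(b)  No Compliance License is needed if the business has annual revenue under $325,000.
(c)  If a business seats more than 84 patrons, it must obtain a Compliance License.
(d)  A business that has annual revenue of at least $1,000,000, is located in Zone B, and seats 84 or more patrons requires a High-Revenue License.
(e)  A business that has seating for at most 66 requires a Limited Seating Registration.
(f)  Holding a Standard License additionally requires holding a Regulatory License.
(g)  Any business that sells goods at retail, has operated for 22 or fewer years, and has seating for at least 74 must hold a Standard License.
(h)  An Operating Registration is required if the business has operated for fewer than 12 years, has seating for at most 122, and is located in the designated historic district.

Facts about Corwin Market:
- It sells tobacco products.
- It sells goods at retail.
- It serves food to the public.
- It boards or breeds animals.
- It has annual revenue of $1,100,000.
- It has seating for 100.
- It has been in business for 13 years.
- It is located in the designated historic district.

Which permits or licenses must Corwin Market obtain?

(a) years in business 13 > 7; seating 100 < 128; revenue $1,100,000 < $1,125,000 → Municipal License not required.
(b) revenue $1,100,000 ≥ $325,000 → Compliance License exemption does not apply.
(c) seating 100 > 84 → Compliance License required.
(d) revenue $1,100,000 ≥ $1,000,000; is located in the designated historic district (not: is located in Zone B); seating 100 ≥ 84 → High-Revenue License not required.
(e) seating 100 > 66 → Limited Seating Registration not required.
(f) Standard License is required → Regulatory License also required.
(g) sells goods at retail; years in business 13 ≤ 22; seating 100 ≥ 74 → Standard License required.
(h) years in business 13 ≥ 12; seating 100 ≤ 122; is located in the designated historic district → Operating Registration not required.

Compliance License, Regulatory License, Standard License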